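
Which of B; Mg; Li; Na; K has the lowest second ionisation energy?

Mg

The second ionization energy removes an electron from the +1 ion. For each element: B⁺ still has 2 valence electrons; Mg⁺ still has 1 valence electron; Li⁺ is the bare [He] core; Na⁺ is the bare [Ne] core; K⁺ is the bare [Ar] core.
Core electrons are held far more tightly than valence electrons, so K, Na and Li top the IE_2 order.
Valence configurations: B⁺ [He]2s², Mg⁺ [Ne]3s¹.
The numbers (kJ/mol): B 2427, Mg 1451, Li 7298, Na 4562, K 3052.
Overall IE_2 order: Mg < B < K < Na < Li.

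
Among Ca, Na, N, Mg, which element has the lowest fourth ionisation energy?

Ca

Consider each +3 ion: Ca³⁺ is already 1 electron into the core; Na³⁺ is already 2 electrons into the core; N³⁺ still has 2 valence electrons; Mg³⁺ is already 1 electron into the core.
Usually core removal costs more than valence removal, but here the competition is close: a tightly held n=2 valence electron can cost more to remove than an n=3 core electron, so the actual values have to decide it.
Tabulated IE_4 (kJ/mol): Ca 6491, Na 9543, N 7475, Mg 10543.
Hence IE_4: Ca < N < Na < Mg.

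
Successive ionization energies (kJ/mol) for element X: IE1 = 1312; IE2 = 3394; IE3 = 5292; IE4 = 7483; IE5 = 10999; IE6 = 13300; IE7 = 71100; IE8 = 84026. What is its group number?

Look for the largest jump between consecutive ionization energies: IE7/IE6 ≈ 5.3, far larger than any earlier ratio.
That jump marks the point where a core electron is being removed. So the atom has 6 valence electrons.
A main-group element with 6 valence electrons is in group 16.

Group 16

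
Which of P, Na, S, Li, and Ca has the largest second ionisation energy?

Consider each +1 ion: P⁺ still has 4 valence electrons; Na⁺ is the bare [Ne] core; S⁺ still has 5 valence electrons; Li⁺ is the bare [He] core; Ca⁺ still has 1 valence electron.
Core electrons are held far more tightly than valence electrons, so Na and Li top the IE_2 order.
Valence configurations: P⁺ [Ne]3s²3p², S⁺ [Ne]3s²3p³, Ca⁺ [Ar]4s¹.
Tabulated IE_2 (kJ/mol): P 1907, Na 4562, S 2252, Li 7298, Ca 1145.
So the second ionization energies run Ca < P < S < Na < Li.

Li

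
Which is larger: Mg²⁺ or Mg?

Forming Mg²⁺ removes 2 electrons from Mg. Fewer electrons for the same nuclear charge means less shielding and a higher Z_eff on the remaining electrons, and for main-group metals the entire outer shell is lost.
A cation is smaller than its parent atom: Mg²⁺ < Mg.

Mg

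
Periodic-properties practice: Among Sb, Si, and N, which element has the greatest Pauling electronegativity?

N

Atoms toward the upper right of the periodic table pull bonding electrons most strongly.
Neither a single period nor a single group — weigh both effects.
Sb > Si: the two effects oppose for this pair; the across-period effect wins (2.05 vs 1.90).
N > Sb: N sits above Sb in group 15, so the down-group effect alone puts N higher.
Approximate values (Pauling): N 3.04, Si 1.90, Sb 2.05.
The greatest Pauling electronegativity among these belongs to N.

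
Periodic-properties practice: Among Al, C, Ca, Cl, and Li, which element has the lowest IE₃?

Al

The third ionization energy removes an electron from the +2 ion. For each element: Al²⁺ still has 1 valence electron; C²⁺ still has 2 valence electrons; Ca²⁺ is the bare [Ar] core; Cl²⁺ still has 5 valence electrons; Li²⁺ is already 1 electron into the core.
Pulling an electron out of a noble-gas core costs far more than removing a remaining valence electron, so Ca and Li sit at the high end of IE_3.
Valence configurations: Al²⁺ [Ne]3s¹, C²⁺ [He]2s², Cl²⁺ [Ne]3s²3p³.
Tabulated IE_3 (kJ/mol): Al 2745, C 4620, Ca 4912, Cl 3822, Li 11815.
Hence IE_3: Al < Cl < C < Ca < Li.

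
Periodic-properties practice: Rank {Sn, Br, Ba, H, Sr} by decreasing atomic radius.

Ba, Sr, Sn, Br, H

H is in period 1, group 1; Br is in period 4, group 17; Sr is in period 5, group 2; Sn is in period 5, group 14; Ba is in period 6, group 2.
Across a period the added protons contract the valence shell; down a group each new principal shell makes the atom larger.
These span different periods and groups, so the two trends combine.
Br > H: period and group pull opposite ways; the down-group shift dominates (114 vs 32 pm).
Sn > Br: both effects reinforce here, so Sn is clearly the larger of the two.
Sr > Sn: Sr lies to the left of Sn in period 5, so the across-period effect alone puts Sr larger.
Ba > Sr: they share group 2; the group trend gives Ba the larger value.
Approximate values (pm): H 32, Br 114, Sr 185, Sn 140, Ba 196.
So from largest to smallest: Ba > Sr > Sn > Br > H.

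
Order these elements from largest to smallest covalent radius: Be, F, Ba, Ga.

Be is in period 2, group 2; F is in period 2, group 17; Ga is in period 4, group 13; Ba is in period 6, group 2.
Across a period the added protons contract the valence shell; down a group each new principal shell makes the atom larger.
These span different periods and groups, so the two trends combine.
Be > F: Be lies to the left of F in period 2, so the across-period effect alone puts Be larger.
Ga > Be: period and group pull opposite ways; the down-group shift dominates (124 vs 102 pm).
Ba > Ga: relative to Ga, both the across-period and down-group shifts push Ba's atomic radius up.
Tabulated atomic radius (pm): Be 102, F 64, Ga 124, Ba 196.
So from largest to smallest: Ba > Ga > Be > F.

Ba, Ga, Be, F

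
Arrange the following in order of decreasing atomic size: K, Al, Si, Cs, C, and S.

Cs > K > Al > Si > S > C

Across a period the added protons contract the valence shell; down a group each new principal shell makes the atom larger.
Neither a single period nor a single group — weigh both effects.
S > C: the two effects oppose for this pair; the down-group effect wins (103 vs 75 pm).
Si > S: both are in period 3; the period trend gives Si the larger value.
Al > Si: Al lies to the left of Si in period 3, so the across-period effect alone puts Al larger.
K > Al: relative to Al, both the across-period and down-group shifts push K's atomic radius up.
Cs > K: they share group 1; the group trend gives Cs the larger value.
Approximate values (pm): C 75, Al 126, Si 116, S 103, K 196, Cs 232.
So from largest to smallest: Cs > K > Al > Si > S > C.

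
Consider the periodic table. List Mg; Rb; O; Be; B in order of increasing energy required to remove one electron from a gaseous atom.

Be is in period 2, group 2; B is in period 2, group 13; O is in period 2, group 16; Mg is in period 3, group 2; Rb is in period 5, group 1.
Across a period the outer electron is held more tightly (higher IE₁); down a group it sits in a higher shell, more shielded, and comes off more easily.
Here both period and group differ, so the two effects have to be weighed against each other.
Mg > Rb: relative to Rb, both the across-period and down-group shifts push Mg's first ionization energy up.
B > Mg: relative to Mg, both the across-period and down-group shifts push B's first ionization energy up.
Be > B: this pair runs against the simple trend — see the exception note.
O > Be: O lies to the right of Be in period 2, so the across-period effect alone puts O higher.
Note the exception: Be has a higher first ionization energy than B, contrary to the simple trend — removing B's lone 2p electron is easier than breaking Be's filled 2s².
Tabulated first ionization energy (kJ/mol): Be 900, B 801, O 1314, Mg 738, Rb 403.
So from lowest to highest: Rb < Mg < B < Be < O.

Rb < Mg < B < Be < O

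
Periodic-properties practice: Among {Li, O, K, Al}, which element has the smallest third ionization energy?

After 2 electrons have been removed, what remains? Li²⁺ is already 1 electron into the core; O²⁺ still has 4 valence electrons; K²⁺ is already 1 electron into the core; Al²⁺ still has 1 valence electron.
Usually core removal costs more than valence removal, but here the competition is close: a tightly held n=2 valence electron can cost more to remove than an n=3 core electron, so the actual values have to decide it.
Valence configurations: O²⁺ [He]2s²2p², Al²⁺ [Ne]3s¹.
Approximate IE_3 values (kJ/mol): Li 11815, O 5300, K 4420, Al 2745.
So the third ionization energies run Al < K < O < Li.

Al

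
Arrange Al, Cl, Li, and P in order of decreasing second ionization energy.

IE_2 is the cost of taking one more electron from the +1 cation: Al⁺ still has 2 valence electrons; Cl⁺ still has 6 valence electrons; Li⁺ is the bare [He] core; P⁺ still has 4 valence electrons.
Breaking into a closed-shell core is much more expensive than removing a leftover valence electron — Li has the largest IE_2 here.
Valence configurations: Al⁺ [Ne]3s², Cl⁺ [Ne]3s²3p⁴, P⁺ [Ne]3s²3p².
The numbers (kJ/mol): Al 1817, Cl 2298, Li 7298, P 1907.
Hence IE_2: Al < P < Cl < Li.

Li, Cl, P, Al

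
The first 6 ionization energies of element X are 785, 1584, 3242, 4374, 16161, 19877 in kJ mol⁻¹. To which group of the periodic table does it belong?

Group 14

Look for the largest jump between consecutive ionization energies: IE5/IE4 ≈ 3.7, far larger than any earlier ratio.
That jump marks the point where a core electron is being removed. So the atom has 4 valence electrons.
A main-group element with 4 valence electrons is in group 14.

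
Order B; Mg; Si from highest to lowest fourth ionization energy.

IE_4 is the cost of taking one more electron from the +3 cation: B³⁺ is the bare [He] core; Mg³⁺ is already 1 electron into the core; Si³⁺ still has 1 valence electron.
Core electrons are held far more tightly than valence electrons, so Mg and B top the IE_4 order.
Tabulated IE_4 (kJ/mol): B 25026, Mg 10543, Si 4356.
Hence IE_4: Si < Mg < B.

B, Mg, Si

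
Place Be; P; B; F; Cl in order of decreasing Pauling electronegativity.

F, Cl, P, B, Be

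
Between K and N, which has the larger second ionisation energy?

K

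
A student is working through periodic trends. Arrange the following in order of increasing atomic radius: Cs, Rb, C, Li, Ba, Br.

C, Br, Li, Ba, Rb, Cs

Radius decreases left→right (rising Z_eff, same n) and increases top→bottom (higher n).
Neither a single period nor a single group — weigh both effects.
Br > C: period and group pull opposite ways; the down-group shift dominates (114 vs 75 pm).
Li > Br: period and group pull opposite ways; the across-period shift dominates (133 vs 114 pm).
Ba > Li: the two effects oppose for this pair; the down-group effect wins (196 vs 133 pm).
Rb > Ba: period and group pull opposite ways; the across-period shift dominates (210 vs 196 pm).
Cs > Rb: Cs sits below Rb in group 1, so the down-group effect alone puts Cs larger.
Approximate values (pm): Li 133, C 75, Br 114, Rb 210, Cs 232, Ba 196.
So from smallest to largest: C < Br < Li < Ba < Rb < Cs.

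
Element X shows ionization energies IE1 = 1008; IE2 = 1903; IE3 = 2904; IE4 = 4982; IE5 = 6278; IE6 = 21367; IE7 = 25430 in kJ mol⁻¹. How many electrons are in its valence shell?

Look for the largest jump between consecutive ionization energies: IE6/IE5 ≈ 3.4, far larger than any earlier ratio.
That jump marks the point where a core electron is being removed. So the atom has 5 valence electrons.

5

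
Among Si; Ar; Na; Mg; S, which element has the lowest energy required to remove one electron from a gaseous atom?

Na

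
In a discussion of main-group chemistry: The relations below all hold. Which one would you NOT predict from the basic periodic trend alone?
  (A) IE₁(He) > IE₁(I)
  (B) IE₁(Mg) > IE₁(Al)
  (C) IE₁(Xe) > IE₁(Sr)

(B)

The general trend: IE₁ increases across a period and decreases down a group.
(A) He (period 1, group 18) vs I (period 5, group 17): the stated order agrees with the simple trend.
(B) Mg (period 3, group 2) vs Al (period 3, group 13): the stated order contradicts the simple trend.
(C) Xe (period 5, group 18) vs Sr (period 5, group 2): the stated order agrees with the simple trend.
The exception is (B): Al's single 3p electron is easier to remove than one from Mg's filled 3s².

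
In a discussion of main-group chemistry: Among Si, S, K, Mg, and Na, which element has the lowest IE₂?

Mg

The second ionization energy removes an electron from the +1 ion. For each element: Si⁺ still has 3 valence electrons; S⁺ still has 5 valence electrons; K⁺ is the bare [Ar] core; Mg⁺ still has 1 valence electron; Na⁺ is the bare [Ne] core.
Pulling an electron out of a noble-gas core costs far more than removing a remaining valence electron, so K and Na sit at the high end of IE_2.
Valence configurations: Si⁺ [Ne]3s²3p¹, S⁺ [Ne]3s²3p³, Mg⁺ [Ne]3s¹.
Approximate IE_2 values (kJ/mol): Si 1577, S 2252, K 3052, Mg 1451, Na 4562.
Overall IE_2 order: Mg < Si < S < K < Na.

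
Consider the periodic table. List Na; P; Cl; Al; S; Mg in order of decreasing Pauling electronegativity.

Na is in period 3, group 1; Mg is in period 3, group 2; Al is in period 3, group 13; P is in period 3, group 15; S is in period 3, group 16; Cl is in period 3, group 17.
Atoms toward the upper right of the periodic table pull bonding electrons most strongly.
All lie in period 3, so electronegativity increases left to right.
So from highest to lowest: Cl > S > P > Al > Mg > Na.

Cl > S > P > Al > Mg > Na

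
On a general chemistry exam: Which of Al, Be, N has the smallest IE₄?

N

IE_4 is the cost of taking one more electron from the +3 cation: Al³⁺ is the bare [Ne] core; Be³⁺ is already 1 electron into the core; N³⁺ still has 2 valence electrons.
Pulling an electron out of a noble-gas core costs far more than removing a remaining valence electron, so Al and Be sit at the high end of IE_4.
Tabulated IE_4 (kJ/mol): Al 11577, Be 21007, N 7475.
Hence IE_4: N < Al < Be.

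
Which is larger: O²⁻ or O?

Forming O²⁻ adds 2 electrons to O. More electron–electron repulsion in the same shell, with unchanged nuclear charge, lets the cloud expand.
An anion is larger than its parent atom: O²⁻ > O.

O²⁻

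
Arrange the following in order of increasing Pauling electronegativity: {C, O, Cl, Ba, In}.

Ba < In < C < Cl < O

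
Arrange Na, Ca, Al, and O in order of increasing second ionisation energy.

Ca < Al < O < Na

Consider each +1 ion: Na⁺ is the bare [Ne] core; Ca⁺ still has 1 valence electron; Al⁺ still has 2 valence electrons; O⁺ still has 5 valence electrons.
Core electrons are held far more tightly than valence electrons, so Na tops the IE_2 order.
Valence configurations: Ca⁺ [Ar]4s¹, Al⁺ [Ne]3s², O⁺ [He]2s²2p³.
Approximate IE_2 values (kJ/mol): Na 4562, Ca 1145, Al 1817, O 3388.
So the second ionization energies run Ca < Al < O < Na.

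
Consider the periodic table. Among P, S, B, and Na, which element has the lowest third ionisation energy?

P

After 2 electrons have been removed, what remains? P²⁺ still has 3 valence electrons; S²⁺ still has 4 valence electrons; B²⁺ still has 1 valence electron; Na²⁺ is already 1 electron into the core.
Breaking into a closed-shell core is much more expensive than removing a leftover valence electron — Na has the largest IE_3 here.
Valence configurations: P²⁺ [Ne]3s²3p¹, S²⁺ [Ne]3s²3p², B²⁺ [He]2s¹.
Tabulated IE_3 (kJ/mol): P 2914, S 3357, B 3660, Na 6910.
So the third ionization energies run P < S < B < Na.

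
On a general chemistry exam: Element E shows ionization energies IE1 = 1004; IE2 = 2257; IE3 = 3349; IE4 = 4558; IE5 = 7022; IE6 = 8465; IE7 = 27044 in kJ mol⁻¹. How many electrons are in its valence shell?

Look for the largest jump between consecutive ionization energies: IE7/IE6 ≈ 3.2, far larger than any earlier ratio.
That jump marks the point where a core electron is being removed. So the atom has 6 valence electrons.

6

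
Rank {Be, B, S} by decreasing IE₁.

S, Be, B

First ionization energy rises across a period (greater Z_eff holds electrons more tightly) and falls down a group (valence electrons are farther from the nucleus).
Here both period and group differ, so the two effects have to be weighed against each other.
Be > B: this pair runs against the simple trend — see the exception note.
S > Be: period and group pull opposite ways; the across-period shift dominates (1000 vs 900 kJ/mol).
Note the exception: Be has a higher first ionization energy than B, contrary to the simple trend — removing B's lone 2p electron is easier than breaking Be's filled 2s².
Approximate values (kJ/mol): Be 900, B 801, S 1000.
So from highest to lowest: S > Be > B.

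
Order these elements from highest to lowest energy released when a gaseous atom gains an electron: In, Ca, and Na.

Na is in period 3, group 1; Ca is in period 4, group 2; In is in period 5, group 13.
Electron affinity generally becomes more exothermic across a period toward the halogens and less exothermic down a group.
A diagonal step moves right (one effect) and down (the opposite effect) at once.
In > Ca: period and group pull opposite ways; the across-period shift dominates (29 vs 2 kJ/mol).
Na > In: period and group pull opposite ways; the down-group shift dominates (53 vs 29 kJ/mol).
For reference (kJ/mol): Na 53, Ca 2, In 29.
So from highest to lowest: Na > In > Ca.

Na, In, Ca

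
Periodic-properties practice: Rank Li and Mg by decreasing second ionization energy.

Li > Mg

IE_2 is the cost of taking one more electron from the +1 cation: Li⁺ is the bare [He] core; Mg⁺ still has 1 valence electron.
Core electrons are held far more tightly than valence electrons, so Li tops the IE_2 order.
Tabulated IE_2 (kJ/mol): Li 7298, Mg 1451.
Putting it together, IE_2: Mg < Li.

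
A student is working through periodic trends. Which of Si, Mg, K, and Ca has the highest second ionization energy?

The second ionization energy removes an electron from the +1 ion. For each element: Si⁺ still has 3 valence electrons; Mg⁺ still has 1 valence electron; K⁺ is the bare [Ar] core; Ca⁺ still has 1 valence electron.
Breaking into a closed-shell core is much more expensive than removing a leftover valence electron — K has the largest IE_2 here.
Valence configurations: Si⁺ [Ne]3s²3p¹, Mg⁺ [Ne]3s¹, Ca⁺ [Ar]4s¹.
Tabulated IE_2 (kJ/mol): Si 1577, Mg 1451, K 3052, Ca 1145.
So the second ionization energies run Ca < Mg < Si < K.

K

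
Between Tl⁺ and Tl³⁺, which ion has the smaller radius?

Tl³⁺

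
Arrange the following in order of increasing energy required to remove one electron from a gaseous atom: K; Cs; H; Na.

Cs < K < Na < H

H is in period 1, group 1; Na is in period 3, group 1; K is in period 4, group 1; Cs is in period 6, group 1.
IE₁ increases left→right with effective nuclear charge and decreases top→bottom as the valence shell moves farther out.
All are in group 1, so first ionization energy increases up the group.
So from lowest to highest: Cs < K < Na < H.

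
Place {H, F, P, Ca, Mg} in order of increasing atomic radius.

H is in period 1, group 1; F is in period 2, group 17; Mg is in period 3, group 2; P is in period 3, group 15; Ca is in period 4, group 2.
Atomic radius shrinks across a period as nuclear charge pulls the same shell inward, and grows down a group as new shells are added.
These span different periods and groups, so the two trends combine.
F > H: period and group pull opposite ways; the down-group shift dominates (64 vs 32 pm).
P > F: both effects reinforce here, so P is clearly the larger of the two.
Mg > P: both are in period 3; the period trend gives Mg the larger value.
Ca > Mg: they share group 2; the group trend gives Ca the larger value.
For reference (pm): H 32, F 64, Mg 139, P 111, Ca 171.
So from smallest to largest: H < F < P < Mg < Ca.

H, F, P, Mg, Ca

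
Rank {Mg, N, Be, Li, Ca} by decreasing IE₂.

Li > N > Be > Mg > Ca

Consider each +1 ion: Mg⁺ still has 1 valence electron; N⁺ still has 4 valence electrons; Be⁺ still has 1 valence electron; Li⁺ is the bare [He] core; Ca⁺ still has 1 valence electron.
Pulling an electron out of a noble-gas core costs far more than removing a remaining valence electron, so Li sits at the high end of IE_2.
Valence configurations: Mg⁺ [Ne]3s¹, N⁺ [He]2s²2p², Be⁺ [He]2s¹, Ca⁺ [Ar]4s¹.
The numbers (kJ/mol): Mg 1451, N 2856, Be 1757, Li 7298, Ca 1145.
Overall IE_2 order: Ca < Mg < Be < N < Li.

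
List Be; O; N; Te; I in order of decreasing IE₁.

N > O > I > Be > Te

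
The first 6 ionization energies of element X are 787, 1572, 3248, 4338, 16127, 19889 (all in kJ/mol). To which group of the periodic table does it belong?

Group 14

Look for the largest jump between consecutive ionization energies: IE5/IE4 ≈ 3.7, far larger than any earlier ratio.
That jump marks the point where a core electron is being removed. So the atom has 4 valence electrons.
A main-group element with 4 valence electrons is in group 14.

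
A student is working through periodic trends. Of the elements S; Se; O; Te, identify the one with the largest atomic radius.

O is in period 2, group 16; S is in period 3, group 16; Se is in period 4, group 16; Te is in period 5, group 16.
Moving right in a period, electrons are added to the same shell under a stronger nuclear pull, so atoms get smaller; moving down, a new shell is opened and atoms get larger.
All are in group 16, so atomic radius increases down the group.
The largest atomic radius among these belongs to Te.

Te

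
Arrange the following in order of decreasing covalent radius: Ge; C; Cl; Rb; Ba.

C is in period 2, group 14; Cl is in period 3, group 17; Ge is in period 4, group 14; Rb is in period 5, group 1; Ba is in period 6, group 2.
Moving right in a period, electrons are added to the same shell under a stronger nuclear pull, so atoms get smaller; moving down, a new shell is opened and atoms get larger.
Here both period and group differ, so the two effects have to be weighed against each other.
Cl > C: period and group pull opposite ways; the down-group shift dominates (99 vs 75 pm).
Ge > Cl: relative to Cl, both the across-period and down-group shifts push Ge's atomic radius up.
Ba > Ge: relative to Ge, both the across-period and down-group shifts push Ba's atomic radius up.
Rb > Ba: period and group pull opposite ways; the across-period shift dominates (210 vs 196 pm).
For reference (pm): C 75, Cl 99, Ge 121, Rb 210, Ba 196.
So from largest to smallest: Rb > Ba > Ge > Cl > C.

Rb > Ba > Ge > Cl > C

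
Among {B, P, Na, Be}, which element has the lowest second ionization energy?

Be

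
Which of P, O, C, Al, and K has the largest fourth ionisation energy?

Al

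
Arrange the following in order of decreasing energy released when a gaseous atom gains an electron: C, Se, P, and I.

EA tends to increase across a period and decrease down a group, though the pattern is less regular than for IE or radius.
These sit on a diagonal, where the across-period and down-group effects partly cancel.
C > P: the two effects oppose for this pair; the down-group effect wins (122 vs 72 kJ/mol).
Se > C: period and group pull opposite ways; the across-period shift dominates (195 vs 122 kJ/mol).
I > Se: period and group pull opposite ways; the across-period shift dominates (295 vs 195 kJ/mol).
For reference (kJ/mol): C 122, P 72, Se 195, I 295.
So from highest to lowest: I > Se > C > P.

I, Se, C, P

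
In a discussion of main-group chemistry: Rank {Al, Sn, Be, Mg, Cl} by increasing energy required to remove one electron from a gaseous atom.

Al < Sn < Mg < Be < Cl

Be is in period 2, group 2; Mg is in period 3, group 2; Al is in period 3, group 13; Cl is in period 3, group 17; Sn is in period 5, group 14.
First ionization energy rises across a period (greater Z_eff holds electrons more tightly) and falls down a group (valence electrons are farther from the nucleus).
These span different periods and groups, so the two trends combine.
Sn > Al: period and group pull opposite ways; the across-period shift dominates (709 vs 578 kJ/mol).
Mg > Sn: the two effects oppose for this pair; the down-group effect wins (738 vs 709 kJ/mol).
Be > Mg: they share group 2; the group trend gives Be the larger value.
Cl > Be: period and group pull opposite ways; the across-period shift dominates (1251 vs 900 kJ/mol).
Note the exception: Mg has a higher first ionization energy than Al, contrary to the simple trend — Al's single 3p electron is easier to remove than one from Mg's filled 3s².
Approximate values (kJ/mol): Be 900, Mg 738, Al 578, Cl 1251, Sn 709.
So from lowest to highest: Al < Sn < Mg < Be < Cl.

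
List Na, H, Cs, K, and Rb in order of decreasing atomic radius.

Cs > Rb > K > Na > H

Radius decreases left→right (rising Z_eff, same n) and increases top→bottom (higher n).
All are in group 1, so atomic radius increases down the group.
So from largest to smallest: Cs > Rb > K > Na > H.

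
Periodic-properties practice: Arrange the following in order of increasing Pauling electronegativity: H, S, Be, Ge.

Be, Ge, H, S

H is in period 1, group 1; Be is in period 2, group 2; S is in period 3, group 16; Ge is in period 4, group 14.
Atoms toward the upper right of the periodic table pull bonding electrons most strongly.
Neither a single period nor a single group — weigh both effects.
Ge > Be: period and group pull opposite ways; the across-period shift dominates (2.01 vs 1.57).
H > Ge: the two effects oppose for this pair; the down-group effect wins (2.20 vs 2.01).
S > H: the two effects oppose for this pair; the across-period effect wins (2.58 vs 2.20).
For reference (Pauling): H 2.20, Be 1.57, S 2.58, Ge 2.01.
So from lowest to highest: Be < Ge < H < S.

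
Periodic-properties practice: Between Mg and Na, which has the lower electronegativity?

Na

Na is in period 3, group 1; Mg is in period 3, group 2.
Electronegativity increases across a period and decreases down a group, tracking effective nuclear charge and atomic size.
All lie in period 3, so electronegativity increases left to right.
So Na has the lower electronegativity (Na < Mg).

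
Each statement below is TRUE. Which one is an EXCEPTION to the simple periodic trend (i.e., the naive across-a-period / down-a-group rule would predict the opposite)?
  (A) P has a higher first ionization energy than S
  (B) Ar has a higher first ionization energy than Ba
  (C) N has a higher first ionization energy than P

(A)

The general trend: first ionization energy increases across a period and decreases down a group.
(A) P (period 3, group 15) vs S (period 3, group 16): the stated order contradicts the simple trend.
(B) Ar (period 3, group 18) vs Ba (period 6, group 2): the stated order agrees with the simple trend.
(C) N (period 2, group 15) vs P (period 3, group 15): the stated order agrees with the simple trend.
The exception is (A): S (3p⁴) ionizes more easily than half-filled P (3p³) because the paired 3p electron in S is pushed out by e⁻–e⁻ repulsion.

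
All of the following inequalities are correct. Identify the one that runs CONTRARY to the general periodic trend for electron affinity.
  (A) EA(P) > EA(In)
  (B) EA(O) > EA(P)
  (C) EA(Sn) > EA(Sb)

(C)

The general trend: electron affinity increases across a period and decreases down a group.
(A) P (period 3, group 15) vs In (period 5, group 13): the stated order agrees with the simple trend.
(B) O (period 2, group 16) vs P (period 3, group 15): the stated order agrees with the simple trend.
(C) Sn (period 5, group 14) vs Sb (period 5, group 15): the stated order contradicts the simple trend.
The exception is (C): adding an electron to Sb's half-filled 5p³ is unfavourable, so Sn has the more exothermic EA.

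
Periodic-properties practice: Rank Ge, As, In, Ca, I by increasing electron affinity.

Ca < In < As < Ge < I

Adding an electron releases more energy for atoms nearer the top right (short of the noble gases).
These span different periods and groups, so the two trends combine.
In > Ca: the two effects oppose for this pair; the across-period effect wins (29 vs 2 kJ/mol).
As > In: relative to In, both the across-period and down-group shifts push As's electron affinity up.
Ge > As: this pair runs against the simple trend — see the exception note.
I > Ge: the two effects oppose for this pair; the across-period effect wins (295 vs 119 kJ/mol).
Note the exception: Ge has a higher electron affinity than As, contrary to the simple trend — adding an electron to As's half-filled 4p³ is unfavourable, so Ge (4p²) has the more exothermic EA.
Approximate values (kJ/mol): Ca 2, Ge 119, As 78, In 29, I 295.
So from lowest to highest: Ca < In < As < Ge < I.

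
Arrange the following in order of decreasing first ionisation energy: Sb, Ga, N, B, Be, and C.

N > C > Be > Sb > B > Ga

Be is in period 2, group 2; B is in period 2, group 13; C is in period 2, group 14; N is in period 2, group 15; Ga is in period 4, group 13; Sb is in period 5, group 15.
Across a period the outer electron is held more tightly (higher IE₁); down a group it sits in a higher shell, more shielded, and comes off more easily.
These span different periods and groups, so the two trends combine.
B > Ga: they share group 13; the group trend gives B the larger value.
Sb > B: period and group pull opposite ways; the across-period shift dominates (831 vs 801 kJ/mol).
Be > Sb: the two effects oppose for this pair; the down-group effect wins (900 vs 831 kJ/mol).
C > Be: both are in period 2; the period trend gives C the larger value.
N > C: both are in period 2; the period trend gives N the larger value.
Note the exception: Be has a higher first ionization energy than B, contrary to the simple trend — removing B's lone 2p electron is easier than breaking Be's filled 2s².
Approximate values (kJ/mol): Be 900, B 801, C 1086, N 1402, Ga 579, Sb 831.
So from highest to lowest: N > C > Be > Sb > B > Ga.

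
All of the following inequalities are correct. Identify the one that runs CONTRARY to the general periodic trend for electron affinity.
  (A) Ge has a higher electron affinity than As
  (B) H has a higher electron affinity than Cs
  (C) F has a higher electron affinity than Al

(A)

The general trend: electron affinity increases across a period and decreases down a group.
(A) Ge (period 4, group 14) vs As (period 4, group 15): the stated order contradicts the simple trend.
(B) H (period 1, group 1) vs Cs (period 6, group 1): the stated order agrees with the simple trend.
(C) F (period 2, group 17) vs Al (period 3, group 13): the stated order agrees with the simple trend.
The exception is (A): adding an electron to As's half-filled 4p³ is unfavourable, so Ge (4p²) has the more exothermic EA.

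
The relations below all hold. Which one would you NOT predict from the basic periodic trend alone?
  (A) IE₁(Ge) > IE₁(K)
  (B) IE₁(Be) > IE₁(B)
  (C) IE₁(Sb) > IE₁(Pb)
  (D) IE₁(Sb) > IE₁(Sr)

The general trend: first ionization energy increases across a period and decreases down a group.
(A) Ge (period 4, group 14) vs K (period 4, group 1): the stated order agrees with the simple trend.
(B) Be (period 2, group 2) vs B (period 2, group 13): the stated order contradicts the simple trend.
(C) Sb (period 5, group 15) vs Pb (period 6, group 14): the stated order agrees with the simple trend.
(D) Sb (period 5, group 15) vs Sr (period 5, group 2): the stated order agrees with the simple trend.
The exception is (B): removing B's lone 2p electron is easier than breaking Be's filled 2s².

(B)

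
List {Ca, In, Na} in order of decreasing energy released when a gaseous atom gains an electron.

Na is in period 3, group 1; Ca is in period 4, group 2; In is in period 5, group 13.
EA tends to increase across a period and decrease down a group, though the pattern is less regular than for IE or radius.
These sit on a diagonal, where the across-period and down-group effects partly cancel.
In > Ca: the two effects oppose for this pair; the across-period effect wins (29 vs 2 kJ/mol).
Na > In: period and group pull opposite ways; the down-group shift dominates (53 vs 29 kJ/mol).
Approximate values (kJ/mol): Na 53, Ca 2, In 29.
So from highest to lowest: Na > In > Ca.

Na, In, Ca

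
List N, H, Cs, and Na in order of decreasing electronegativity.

N > H > Na > Cs

H is in period 1, group 1; N is in period 2, group 15; Na is in period 3, group 1; Cs is in period 6, group 1.
Smaller atoms with higher effective nuclear charge are more electronegative.
Here both period and group differ, so the two effects have to be weighed against each other.
Na > Cs: Na sits above Cs in group 1, so the down-group effect alone puts Na higher.
H > Na: they share group 1; the group trend gives H the larger value.
N > H: the two effects oppose for this pair; the across-period effect wins (3.04 vs 2.20).
For reference (Pauling): H 2.20, N 3.04, Na 0.93, Cs 0.79.
So from highest to lowest: N > H > Na > Cs.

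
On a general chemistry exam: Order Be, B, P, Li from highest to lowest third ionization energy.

Consider each +2 ion: Be²⁺ is the bare [He] core; B²⁺ still has 1 valence electron; P²⁺ still has 3 valence electrons; Li²⁺ is already 1 electron into the core.
Core electrons are held far more tightly than valence electrons, so Li and Be top the IE_3 order.
Valence configurations: B²⁺ [He]2s¹, P²⁺ [Ne]3s²3p¹.
The numbers (kJ/mol): Be 14849, B 3660, P 2914, Li 11815.
Hence IE_3: P < B < Li < Be.

Be, Li, B, P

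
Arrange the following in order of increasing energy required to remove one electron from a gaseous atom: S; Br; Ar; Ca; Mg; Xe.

Ca < Mg < S < Br < Xe < Ar

Mg is in period 3, group 2; S is in period 3, group 16; Ar is in period 3, group 18; Ca is in period 4, group 2; Br is in period 4, group 17; Xe is in period 5, group 18.
Removing the outermost electron gets harder across a period and easier down a group.
Neither a single period nor a single group — weigh both effects.
Mg > Ca: they share group 2; the group trend gives Mg the larger value.
S > Mg: both are in period 3; the period trend gives S the larger value.
Br > S: period and group pull opposite ways; the across-period shift dominates (1140 vs 1000 kJ/mol).
Xe > Br: the two effects oppose for this pair; the across-period effect wins (1170 vs 1140 kJ/mol).
Ar > Xe: Ar sits above Xe in group 18, so the down-group effect alone puts Ar higher.
Approximate values (kJ/mol): Mg 738, S 1000, Ar 1521, Ca 590, Br 1140, Xe 1170.
So from lowest to highest: Ca < Mg < S < Br < Xe < Ar.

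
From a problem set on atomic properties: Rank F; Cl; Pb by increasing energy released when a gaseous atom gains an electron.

Electron affinity generally becomes more exothermic across a period toward the halogens and less exothermic down a group.
These span different periods and groups, so the two trends combine.
F > Pb: relative to Pb, both the across-period and down-group shifts push F's electron affinity up.
Cl > F: this pair runs against the simple trend — see the exception note.
Note the exception: Cl has a higher electron affinity than F, contrary to the simple trend — F's small 2p subshell makes the incoming electron feel strong e⁻–e⁻ repulsion, so Cl actually releases more energy on gaining an electron.
Approximate values (kJ/mol): F 328, Cl 349, Pb 35.
So from lowest to highest: Pb < F < Cl.

Pb < F < Cl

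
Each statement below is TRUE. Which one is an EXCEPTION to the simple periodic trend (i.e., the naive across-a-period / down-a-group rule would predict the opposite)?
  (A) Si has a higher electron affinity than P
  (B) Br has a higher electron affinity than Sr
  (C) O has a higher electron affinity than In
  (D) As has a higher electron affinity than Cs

(A)

The general trend: electron affinity increases across a period and decreases down a group.
(A) Si (period 3, group 14) vs P (period 3, group 15): the stated order contradicts the simple trend.
(B) Br (period 4, group 17) vs Sr (period 5, group 2): the stated order agrees with the simple trend.
(C) O (period 2, group 16) vs In (period 5, group 13): the stated order agrees with the simple trend.
(D) As (period 4, group 15) vs Cs (period 6, group 1): the stated order agrees with the simple trend.
The exception is (A): adding an electron to P's half-filled 3p³ is unfavourable, so Si (3p²) has the more exothermic EA.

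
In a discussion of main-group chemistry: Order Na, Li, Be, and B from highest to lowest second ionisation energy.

Li, Na, B, Be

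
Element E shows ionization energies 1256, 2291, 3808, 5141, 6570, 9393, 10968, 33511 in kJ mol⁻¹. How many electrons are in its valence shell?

7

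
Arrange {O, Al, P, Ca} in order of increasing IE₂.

Ca < Al < P < O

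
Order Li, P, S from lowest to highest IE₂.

P, S, Li

The second ionization energy removes an electron from the +1 ion. For each element: Li⁺ is the bare [He] core; P⁺ still has 4 valence electrons; S⁺ still has 5 valence electrons.
Core electrons are held far more tightly than valence electrons, so Li tops the IE_2 order.
Valence configurations: P⁺ [Ne]3s²3p², S⁺ [Ne]3s²3p³.
The numbers (kJ/mol): Li 7298, P 1907, S 2252.
Hence IE_2: P < S < Li.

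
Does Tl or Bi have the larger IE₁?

Bi

Tl is in period 6, group 13; Bi is in period 6, group 15.
IE₁ increases left→right with effective nuclear charge and decreases top→bottom as the valence shell moves farther out.
All lie in period 6, so first ionization energy increases left to right.
So Bi has the larger IE₁ (Bi > Tl).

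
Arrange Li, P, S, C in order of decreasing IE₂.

After 1 electron has been removed, what remains? Li⁺ is the bare [He] core; P⁺ still has 4 valence electrons; S⁺ still has 5 valence electrons; C⁺ still has 3 valence electrons.
Pulling an electron out of a noble-gas core costs far more than removing a remaining valence electron, so Li sits at the high end of IE_2.
Valence configurations: P⁺ [Ne]3s²3p², S⁺ [Ne]3s²3p³, C⁺ [He]2s²2p¹.
Tabulated IE_2 (kJ/mol): Li 7298, P 1907, S 2252, C 2353.
So the second ionization energies run P < S < C < Li.

Li > C > S > P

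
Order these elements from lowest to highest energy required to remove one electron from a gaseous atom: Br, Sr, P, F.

IE₁ increases left→right with effective nuclear charge and decreases top→bottom as the valence shell moves farther out.
Neither a single period nor a single group — weigh both effects.
P > Sr: both effects reinforce here, so P is clearly the higher of the two.
Br > P: the two effects oppose for this pair; the across-period effect wins (1140 vs 1012 kJ/mol).
F > Br: F sits above Br in group 17, so the down-group effect alone puts F higher.
For reference (kJ/mol): F 1681, P 1012, Br 1140, Sr 550.
So from lowest to highest: Sr < P < Br < F.

Sr < P < Br < F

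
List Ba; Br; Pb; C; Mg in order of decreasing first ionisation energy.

C is in period 2, group 14; Mg is in period 3, group 2; Br is in period 4, group 17; Ba is in period 6, group 2; Pb is in period 6, group 14.
Across a period the outer electron is held more tightly (higher IE₁); down a group it sits in a higher shell, more shielded, and comes off more easily.
These span different periods and groups, so the two trends combine.
Pb > Ba: Pb lies to the right of Ba in period 6, so the across-period effect alone puts Pb higher.
Mg > Pb: the two effects oppose for this pair; the down-group effect wins (738 vs 716 kJ/mol).
C > Mg: both effects reinforce here, so C is clearly the higher of the two.
Br > C: the two effects oppose for this pair; the across-period effect wins (1140 vs 1086 kJ/mol).
For reference (kJ/mol): C 1086, Mg 738, Br 1140, Ba 503, Pb 716.
So from highest to lowest: Br > C > Mg > Pb > Ba.

Br, C, Mg, Pb, Ba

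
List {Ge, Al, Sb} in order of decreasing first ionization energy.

Sb > Ge > Al

First ionization energy rises across a period (greater Z_eff holds electrons more tightly) and falls down a group (valence electrons are farther from the nucleus).
A diagonal step moves right (one effect) and down (the opposite effect) at once.
Ge > Al: period and group pull opposite ways; the across-period shift dominates (762 vs 578 kJ/mol).
Sb > Ge: the two effects oppose for this pair; the across-period effect wins (831 vs 762 kJ/mol).
Approximate values (kJ/mol): Al 578, Ge 762, Sb 831.
So from highest to lowest: Sb > Ge > Al.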